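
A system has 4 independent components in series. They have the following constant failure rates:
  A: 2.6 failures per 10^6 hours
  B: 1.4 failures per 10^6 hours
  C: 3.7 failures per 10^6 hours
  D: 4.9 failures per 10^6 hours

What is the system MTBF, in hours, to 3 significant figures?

79400

Series of exponential components: λ_sys = Σ λ_i
λ_sys = 0.0000026 + 0.0000014 + 0.0000037 + 0.0000049 = 1.2600e-05 /h
MTBF = 1 / λ_sys = 79400 h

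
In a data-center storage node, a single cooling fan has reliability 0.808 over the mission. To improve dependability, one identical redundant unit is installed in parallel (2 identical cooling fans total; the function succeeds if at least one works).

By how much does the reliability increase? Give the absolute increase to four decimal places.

0.1551

R_before = 0.808
R_after = 1 − (1 − 0.808)^2 = 0.9631
ΔR = 0.9631 − 0.808 = 0.1551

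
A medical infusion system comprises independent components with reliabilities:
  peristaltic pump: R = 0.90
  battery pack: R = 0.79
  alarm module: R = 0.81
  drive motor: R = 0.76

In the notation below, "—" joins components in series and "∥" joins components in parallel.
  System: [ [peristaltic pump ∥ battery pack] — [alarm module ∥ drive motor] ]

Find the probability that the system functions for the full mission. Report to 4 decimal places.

0.9344

Parallel (peristaltic pump and battery pack): 1 − (1 − 0.900000)(1 − 0.790000) = 0.979000
Parallel (alarm module and drive motor): 1 − (1 − 0.810000)(1 − 0.760000) = 0.954400
Series ([0.979000] and [0.954400]): 0.979000 × 0.954400 = 0.9344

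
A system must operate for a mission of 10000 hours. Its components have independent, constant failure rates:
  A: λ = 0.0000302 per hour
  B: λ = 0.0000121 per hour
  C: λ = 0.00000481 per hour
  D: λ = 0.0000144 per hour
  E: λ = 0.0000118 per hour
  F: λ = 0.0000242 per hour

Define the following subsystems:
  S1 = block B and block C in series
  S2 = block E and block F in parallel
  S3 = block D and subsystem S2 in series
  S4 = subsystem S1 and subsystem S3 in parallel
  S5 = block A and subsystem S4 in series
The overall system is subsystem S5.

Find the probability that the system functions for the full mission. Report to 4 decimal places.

R(A) = exp(−0.0000302 × 10000) = 0.739338
R(B) = exp(−0.0000121 × 10000) = 0.886034
R(C) = exp(−0.00000481 × 10000) = 0.953038
R(D) = exp(−0.0000144 × 10000) = 0.865888
R(E) = exp(−0.0000118 × 10000) = 0.888696
R(F) = exp(−0.0000242 × 10000) = 0.785056
Series (B and C): 0.886034 × 0.953038 = 0.844424
Parallel (E and F): 1 − (1 − 0.888696)(1 − 0.785056) = 0.976076
Series (D and [0.976076]): 0.865888 × 0.976076 = 0.845172
Parallel ([0.844424] and [0.845172]): 1 − (1 − 0.844424)(1 − 0.845172) = 0.975912
Series (A and [0.975912]): 0.739338 × 0.975912 = 0.7215

0.7215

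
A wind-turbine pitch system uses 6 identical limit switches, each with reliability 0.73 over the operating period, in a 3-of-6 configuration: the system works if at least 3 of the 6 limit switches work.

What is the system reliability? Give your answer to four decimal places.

0.9508

R = Σ_{i=3}^{6} C(6,i) p^i (1−p)^{6−i} with p = 0.73
C(6,3)·0.73^3·0.27^3 = 0.153140
C(6,4)·0.73^4·0.27^2 = 0.310535
C(6,5)·0.73^5·0.27^1 = 0.335838
C(6,6)·0.73^6·0.27^0 = 0.151334
Sum = 0.9508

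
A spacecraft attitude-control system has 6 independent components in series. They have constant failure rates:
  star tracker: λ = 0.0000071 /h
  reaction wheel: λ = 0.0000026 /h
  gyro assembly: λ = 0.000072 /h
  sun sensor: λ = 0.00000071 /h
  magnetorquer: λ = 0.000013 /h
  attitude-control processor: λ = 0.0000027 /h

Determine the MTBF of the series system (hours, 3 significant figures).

Series of exponential components: λ_sys = Σ λ_i
λ_sys = 0.0000071 + 0.0000026 + 0.000072 + 0.00000071 + 0.000013 + 0.0000027 = 9.8110e-05 /h
MTBF = 1 / λ_sys = 10200 h

10200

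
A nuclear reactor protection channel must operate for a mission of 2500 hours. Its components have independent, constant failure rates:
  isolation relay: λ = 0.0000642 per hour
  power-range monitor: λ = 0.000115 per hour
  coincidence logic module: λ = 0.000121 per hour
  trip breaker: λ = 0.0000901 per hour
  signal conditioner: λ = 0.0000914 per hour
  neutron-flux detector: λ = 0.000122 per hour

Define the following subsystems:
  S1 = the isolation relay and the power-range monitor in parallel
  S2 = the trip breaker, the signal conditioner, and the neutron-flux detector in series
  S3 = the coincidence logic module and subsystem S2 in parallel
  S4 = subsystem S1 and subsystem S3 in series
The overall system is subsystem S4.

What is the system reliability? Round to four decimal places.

R(isolation relay) = exp(−0.0000642 × 2500) = 0.851718
R(power-range monitor) = exp(−0.000115 × 2500) = 0.750137
R(coincidence logic module) = exp(−0.000121 × 2500) = 0.738968
R(trip breaker) = exp(−0.0000901 × 2500) = 0.798317
R(signal conditioner) = exp(−0.0000914 × 2500) = 0.795726
R(neutron-flux detector) = exp(−0.000122 × 2500) = 0.737123
Parallel (isolation relay and power-range monitor): 1 − (1 − 0.851718)(1 − 0.750137) = 0.962950
Series (trip breaker, signal conditioner, and neutron-flux detector): 0.798317 × 0.795726 × 0.737123 = 0.468251
Parallel (coincidence logic module and [0.468251]): 1 − (1 − 0.738968)(1 − 0.468251) = 0.861196
Series ([0.962950] and [0.861196]): 0.962950 × 0.861196 = 0.8293

0.8293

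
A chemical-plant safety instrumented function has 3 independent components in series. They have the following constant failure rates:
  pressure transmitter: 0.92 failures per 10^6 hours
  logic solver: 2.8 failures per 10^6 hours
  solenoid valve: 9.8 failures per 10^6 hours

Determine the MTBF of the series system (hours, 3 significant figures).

Series of exponential components: λ_sys = Σ λ_i
λ_sys = 0.00000092 + 0.0000028 + 0.0000098 = 1.3520e-05 /h
MTBF = 1 / λ_sys = 74000 h

74000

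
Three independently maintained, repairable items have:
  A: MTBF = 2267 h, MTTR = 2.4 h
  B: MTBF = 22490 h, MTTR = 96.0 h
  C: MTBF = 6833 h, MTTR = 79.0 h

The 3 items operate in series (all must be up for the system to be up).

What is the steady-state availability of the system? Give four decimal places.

A(A) = MTBF/(MTBF+MTTR) = 2267/(2267+2.4) = 0.998942
A(B) = MTBF/(MTBF+MTTR) = 22490/(22490+96.0) = 0.995750
A(C) = MTBF/(MTBF+MTTR) = 6833/(6833+79.0) = 0.988571
Series availability: 0.998942 × 0.995750 × 0.988571 = 0.9833

0.9833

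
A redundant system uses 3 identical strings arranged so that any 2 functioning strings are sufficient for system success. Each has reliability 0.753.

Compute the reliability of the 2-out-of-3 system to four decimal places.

R = Σ_{i=2}^{3} C(3,i) p^i (1−p)^{3−i} with p = 0.753
C(3,2)·0.753^2·0.247^1 = 0.420154
C(3,3)·0.753^3·0.247^0 = 0.426958
Sum = 0.8471

0.8471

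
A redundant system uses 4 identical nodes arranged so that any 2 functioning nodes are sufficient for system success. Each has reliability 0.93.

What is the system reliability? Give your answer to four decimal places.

R = Σ_{i=2}^{4} C(4,i) p^i (1−p)^{4−i} with p = 0.93
C(4,2)·0.93^2·0.07^2 = 0.025428
C(4,3)·0.93^3·0.07^1 = 0.225220
C(4,4)·0.93^4·0.07^0 = 0.748052
Sum = 0.9987

0.9987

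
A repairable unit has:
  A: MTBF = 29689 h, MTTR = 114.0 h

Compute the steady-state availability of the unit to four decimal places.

0.9962

A(A) = MTBF/(MTBF+MTTR) = 29689/(29689+114.0) = 0.9962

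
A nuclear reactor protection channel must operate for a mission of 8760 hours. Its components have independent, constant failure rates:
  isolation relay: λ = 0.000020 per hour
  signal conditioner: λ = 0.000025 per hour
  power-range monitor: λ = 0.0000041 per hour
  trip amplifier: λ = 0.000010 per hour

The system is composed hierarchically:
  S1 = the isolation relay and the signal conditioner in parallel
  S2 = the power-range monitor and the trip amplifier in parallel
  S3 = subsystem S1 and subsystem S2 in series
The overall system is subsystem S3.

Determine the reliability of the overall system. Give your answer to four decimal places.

0.9655

R(isolation relay) = exp(−0.000020 × 8760) = 0.839289
R(signal conditioner) = exp(−0.000025 × 8760) = 0.803322
R(power-range monitor) = exp(−0.0000041 × 8760) = 0.964721
R(trip amplifier) = exp(−0.000010 × 8760) = 0.916127
Parallel (isolation relay and signal conditioner): 1 − (1 − 0.839289)(1 − 0.803322) = 0.968392
Parallel (power-range monitor and trip amplifier): 1 − (1 − 0.964721)(1 − 0.916127) = 0.997041
Series ([0.968392] and [0.997041]): 0.968392 × 0.997041 = 0.9655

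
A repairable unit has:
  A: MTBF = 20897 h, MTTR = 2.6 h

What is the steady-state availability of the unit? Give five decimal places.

0.99988

A(A) = MTBF/(MTBF+MTTR) = 20897/(20897+2.6) = 0.99988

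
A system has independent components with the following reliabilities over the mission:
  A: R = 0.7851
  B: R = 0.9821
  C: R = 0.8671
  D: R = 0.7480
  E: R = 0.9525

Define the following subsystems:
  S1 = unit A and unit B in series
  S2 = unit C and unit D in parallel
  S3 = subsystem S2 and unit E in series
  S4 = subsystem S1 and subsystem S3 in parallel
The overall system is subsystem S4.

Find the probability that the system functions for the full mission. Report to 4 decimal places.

Series (A and B): 0.785100 × 0.982100 = 0.771047
Parallel (C and D): 1 − (1 − 0.867100)(1 − 0.748000) = 0.966509
Series ([0.966509] and E): 0.966509 × 0.952500 = 0.920600
Parallel ([0.771047] and [0.920600]): 1 − (1 − 0.771047)(1 − 0.920600) = 0.9818

0.9818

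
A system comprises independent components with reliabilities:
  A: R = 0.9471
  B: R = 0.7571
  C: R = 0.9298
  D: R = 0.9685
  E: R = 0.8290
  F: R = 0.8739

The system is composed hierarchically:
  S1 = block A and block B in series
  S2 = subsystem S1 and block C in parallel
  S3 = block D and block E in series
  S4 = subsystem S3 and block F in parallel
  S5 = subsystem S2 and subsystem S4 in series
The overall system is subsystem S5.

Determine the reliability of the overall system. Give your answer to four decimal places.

0.9558

Series (A and B): 0.947100 × 0.757100 = 0.717049
Parallel ([0.717049] and C): 1 − (1 − 0.717049)(1 − 0.929800) = 0.980137
Series (D and E): 0.968500 × 0.829000 = 0.802887
Parallel ([0.802887] and F): 1 − (1 − 0.802887)(1 − 0.873900) = 0.975144
Series ([0.980137] and [0.975144]): 0.980137 × 0.975144 = 0.9558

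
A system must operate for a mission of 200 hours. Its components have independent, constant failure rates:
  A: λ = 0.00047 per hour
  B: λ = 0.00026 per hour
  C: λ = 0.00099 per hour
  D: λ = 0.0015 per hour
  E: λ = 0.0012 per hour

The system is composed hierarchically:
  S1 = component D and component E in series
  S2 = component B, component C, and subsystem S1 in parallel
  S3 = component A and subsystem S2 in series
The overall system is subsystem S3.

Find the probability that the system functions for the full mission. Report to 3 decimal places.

0.907

R(A) = exp(−0.00047 × 200) = 0.91028
R(B) = exp(−0.00026 × 200) = 0.94933
R(C) = exp(−0.00099 × 200) = 0.82037
R(D) = exp(−0.0015 × 200) = 0.74082
R(E) = exp(−0.0012 × 200) = 0.78663
Series (D and E): 0.74082 × 0.78663 = 0.58275
Parallel (B, C, and [0.58275]): 1 − (1 − 0.94933)(1 − 0.82037)(1 − 0.58275) = 0.99620
Series (A and [0.99620]): 0.91028 × 0.99620 = 0.907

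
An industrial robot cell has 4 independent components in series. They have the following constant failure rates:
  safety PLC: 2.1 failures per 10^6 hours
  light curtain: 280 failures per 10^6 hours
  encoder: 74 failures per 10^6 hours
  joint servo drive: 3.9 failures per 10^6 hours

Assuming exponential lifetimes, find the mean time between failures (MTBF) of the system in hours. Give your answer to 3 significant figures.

2780

Series of exponential components: λ_sys = Σ λ_i
λ_sys = 0.0000021 + 0.00028 + 0.000074 + 0.0000039 = 3.6000e-04 /h
MTBF = 1 / λ_sys = 2780 h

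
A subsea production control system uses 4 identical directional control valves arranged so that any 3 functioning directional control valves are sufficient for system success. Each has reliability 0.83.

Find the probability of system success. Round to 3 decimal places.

0.863

R = Σ_{i=3}^{4} C(4,i) p^i (1−p)^{4−i} with p = 0.83
C(4,3)·0.83^3·0.17^1 = 0.38882
C(4,4)·0.83^4·0.17^0 = 0.47458
Sum = 0.863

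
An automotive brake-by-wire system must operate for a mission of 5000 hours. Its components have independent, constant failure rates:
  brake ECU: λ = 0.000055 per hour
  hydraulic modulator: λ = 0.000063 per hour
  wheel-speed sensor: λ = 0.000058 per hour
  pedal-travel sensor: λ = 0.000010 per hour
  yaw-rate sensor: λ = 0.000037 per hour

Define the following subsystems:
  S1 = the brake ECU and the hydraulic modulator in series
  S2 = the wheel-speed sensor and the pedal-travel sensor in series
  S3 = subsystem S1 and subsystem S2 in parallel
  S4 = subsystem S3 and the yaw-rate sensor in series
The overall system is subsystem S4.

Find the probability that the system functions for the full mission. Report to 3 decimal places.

0.724

R(brake ECU) = exp(−0.000055 × 5000) = 0.75957
R(hydraulic modulator) = exp(−0.000063 × 5000) = 0.72979
R(wheel-speed sensor) = exp(−0.000058 × 5000) = 0.74826
R(pedal-travel sensor) = exp(−0.000010 × 5000) = 0.95123
R(yaw-rate sensor) = exp(−0.000037 × 5000) = 0.83110
Series (brake ECU and hydraulic modulator): 0.75957 × 0.72979 = 0.55433
Series (wheel-speed sensor and pedal-travel sensor): 0.74826 × 0.95123 = 0.71177
Parallel ([0.55433] and [0.71177]): 1 − (1 − 0.55433)(1 − 0.71177) = 0.87154
Series ([0.87154] and yaw-rate sensor): 0.87154 × 0.83110 = 0.724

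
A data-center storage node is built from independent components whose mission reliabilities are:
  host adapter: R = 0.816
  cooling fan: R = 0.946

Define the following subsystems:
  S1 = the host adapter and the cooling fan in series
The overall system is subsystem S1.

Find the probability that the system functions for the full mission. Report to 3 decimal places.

0.772

Series (host adapter and cooling fan): 0.81600 × 0.94600 = 0.772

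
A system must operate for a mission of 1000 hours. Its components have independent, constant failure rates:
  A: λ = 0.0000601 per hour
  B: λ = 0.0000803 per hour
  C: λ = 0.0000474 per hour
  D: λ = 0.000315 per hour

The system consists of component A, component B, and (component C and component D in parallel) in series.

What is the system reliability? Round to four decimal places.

R(A) = exp(−0.0000601 × 1000) = 0.941670
R(B) = exp(−0.0000803 × 1000) = 0.922839
R(C) = exp(−0.0000474 × 1000) = 0.953706
R(D) = exp(−0.000315 × 1000) = 0.729789
Parallel (C and D): 1 − (1 − 0.953706)(1 − 0.729789) = 0.987491
Series (A, B, and [0.987491]): 0.941670 × 0.922839 × 0.987491 = 0.8581

0.8581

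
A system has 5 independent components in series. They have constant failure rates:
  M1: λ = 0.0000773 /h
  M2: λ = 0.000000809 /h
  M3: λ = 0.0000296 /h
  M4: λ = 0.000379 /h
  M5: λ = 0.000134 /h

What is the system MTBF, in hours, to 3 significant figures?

1610

Series of exponential components: λ_sys = Σ λ_i
λ_sys = 0.0000773 + 0.000000809 + 0.0000296 + 0.000379 + 0.000134 = 6.2071e-04 /h
MTBF = 1 / λ_sys = 1610 h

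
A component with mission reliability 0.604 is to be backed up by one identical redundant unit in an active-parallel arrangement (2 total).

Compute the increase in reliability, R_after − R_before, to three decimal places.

R_before = 0.604
R_after = 1 − (1 − 0.604)^2 = 0.843
ΔR = 0.843 − 0.604 = 0.239

0.239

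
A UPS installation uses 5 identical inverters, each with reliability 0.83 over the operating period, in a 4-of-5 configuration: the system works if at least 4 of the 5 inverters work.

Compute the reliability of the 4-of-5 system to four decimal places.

0.7973

R = Σ_{i=4}^{5} C(5,i) p^i (1−p)^{5−i} with p = 0.83
C(5,4)·0.83^4·0.17^1 = 0.403396
C(5,5)·0.83^5·0.17^0 = 0.393904
Sum = 0.7973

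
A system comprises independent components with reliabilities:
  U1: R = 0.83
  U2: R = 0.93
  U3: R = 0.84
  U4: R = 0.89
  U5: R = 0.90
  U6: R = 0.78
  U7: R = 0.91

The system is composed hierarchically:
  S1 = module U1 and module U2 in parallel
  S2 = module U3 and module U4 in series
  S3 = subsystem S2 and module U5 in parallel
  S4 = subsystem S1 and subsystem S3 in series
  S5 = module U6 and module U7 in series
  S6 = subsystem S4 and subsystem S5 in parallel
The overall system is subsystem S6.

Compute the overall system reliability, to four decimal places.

0.9893

Parallel (U1 and U2): 1 − (1 − 0.830000)(1 − 0.930000) = 0.988100
Series (U3 and U4): 0.840000 × 0.890000 = 0.747600
Parallel ([0.747600] and U5): 1 − (1 − 0.747600)(1 − 0.900000) = 0.974760
Series ([0.988100] and [0.974760]): 0.988100 × 0.974760 = 0.963160
Series (U6 and U7): 0.780000 × 0.910000 = 0.709800
Parallel ([0.963160] and [0.709800]): 1 − (1 − 0.963160)(1 − 0.709800) = 0.9893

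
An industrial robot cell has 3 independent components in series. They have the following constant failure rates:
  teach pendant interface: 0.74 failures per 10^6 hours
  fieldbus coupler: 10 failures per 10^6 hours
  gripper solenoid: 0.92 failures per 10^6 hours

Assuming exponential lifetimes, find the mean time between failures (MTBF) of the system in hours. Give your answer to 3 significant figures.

85800

Series of exponential components: λ_sys = Σ λ_i
λ_sys = 0.00000074 + 0.000010 + 0.00000092 = 1.1660e-05 /h
MTBF = 1 / λ_sys = 85800 h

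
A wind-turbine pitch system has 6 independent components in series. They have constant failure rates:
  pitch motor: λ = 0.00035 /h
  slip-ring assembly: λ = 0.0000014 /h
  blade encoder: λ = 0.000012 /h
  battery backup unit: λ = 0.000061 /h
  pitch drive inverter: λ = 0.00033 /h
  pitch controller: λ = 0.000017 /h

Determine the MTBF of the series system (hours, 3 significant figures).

Series of exponential components: λ_sys = Σ λ_i
λ_sys = 0.00035 + 0.0000014 + 0.000012 + 0.000061 + 0.00033 + 0.000017 = 7.7140e-04 /h
MTBF = 1 / λ_sys = 1300 h

1300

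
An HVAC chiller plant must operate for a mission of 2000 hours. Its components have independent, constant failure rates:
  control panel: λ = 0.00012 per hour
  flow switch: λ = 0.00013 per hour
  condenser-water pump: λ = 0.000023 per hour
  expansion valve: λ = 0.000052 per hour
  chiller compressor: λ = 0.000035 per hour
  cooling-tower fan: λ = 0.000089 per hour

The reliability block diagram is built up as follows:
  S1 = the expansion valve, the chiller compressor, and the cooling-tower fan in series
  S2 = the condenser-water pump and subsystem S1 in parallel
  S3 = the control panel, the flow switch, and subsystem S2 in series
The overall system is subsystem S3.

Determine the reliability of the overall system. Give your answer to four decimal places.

R(control panel) = exp(−0.00012 × 2000) = 0.786628
R(flow switch) = exp(−0.00013 × 2000) = 0.771052
R(condenser-water pump) = exp(−0.000023 × 2000) = 0.955042
R(expansion valve) = exp(−0.000052 × 2000) = 0.901225
R(chiller compressor) = exp(−0.000035 × 2000) = 0.932394
R(cooling-tower fan) = exp(−0.000089 × 2000) = 0.836942
Series (expansion valve, chiller compressor, and cooling-tower fan): 0.901225 × 0.932394 × 0.836942 = 0.703280
Parallel (condenser-water pump and [0.703280]): 1 − (1 − 0.955042)(1 − 0.703280) = 0.986660
Series (control panel, flow switch, and [0.986660]): 0.786628 × 0.771052 × 0.986660 = 0.5984

0.5984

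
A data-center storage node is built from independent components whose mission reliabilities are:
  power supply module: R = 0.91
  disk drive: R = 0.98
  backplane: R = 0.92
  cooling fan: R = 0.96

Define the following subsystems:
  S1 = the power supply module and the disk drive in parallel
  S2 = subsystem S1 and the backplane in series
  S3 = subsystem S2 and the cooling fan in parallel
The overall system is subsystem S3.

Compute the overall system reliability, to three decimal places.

0.997

Parallel (power supply module and disk drive): 1 − (1 − 0.91000)(1 − 0.98000) = 0.99820
Series ([0.99820] and backplane): 0.99820 × 0.92000 = 0.91834
Parallel ([0.91834] and cooling fan): 1 − (1 − 0.91834)(1 − 0.96000) = 0.997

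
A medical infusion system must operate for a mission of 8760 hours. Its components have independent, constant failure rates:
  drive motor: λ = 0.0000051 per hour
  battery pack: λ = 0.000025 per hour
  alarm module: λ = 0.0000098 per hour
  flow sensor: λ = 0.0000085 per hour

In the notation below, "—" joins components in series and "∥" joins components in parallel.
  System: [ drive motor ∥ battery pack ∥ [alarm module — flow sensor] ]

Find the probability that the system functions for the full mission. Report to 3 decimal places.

R(drive motor) = exp(−0.0000051 × 8760) = 0.95631
R(battery pack) = exp(−0.000025 × 8760) = 0.80332
R(alarm module) = exp(−0.0000098 × 8760) = 0.91773
R(flow sensor) = exp(−0.0000085 × 8760) = 0.92824
Series (alarm module and flow sensor): 0.91773 × 0.92824 = 0.85187
Parallel (drive motor, battery pack, and [0.85187]): 1 − (1 − 0.95631)(1 − 0.80332)(1 − 0.85187) = 0.999

0.999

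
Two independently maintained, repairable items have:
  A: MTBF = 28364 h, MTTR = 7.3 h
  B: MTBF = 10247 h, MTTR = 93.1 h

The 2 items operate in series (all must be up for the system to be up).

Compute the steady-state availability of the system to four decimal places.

A(A) = MTBF/(MTBF+MTTR) = 28364/(28364+7.3) = 0.999743
A(B) = MTBF/(MTBF+MTTR) = 10247/(10247+93.1) = 0.990996
Series availability: 0.999743 × 0.990996 = 0.9907

0.9907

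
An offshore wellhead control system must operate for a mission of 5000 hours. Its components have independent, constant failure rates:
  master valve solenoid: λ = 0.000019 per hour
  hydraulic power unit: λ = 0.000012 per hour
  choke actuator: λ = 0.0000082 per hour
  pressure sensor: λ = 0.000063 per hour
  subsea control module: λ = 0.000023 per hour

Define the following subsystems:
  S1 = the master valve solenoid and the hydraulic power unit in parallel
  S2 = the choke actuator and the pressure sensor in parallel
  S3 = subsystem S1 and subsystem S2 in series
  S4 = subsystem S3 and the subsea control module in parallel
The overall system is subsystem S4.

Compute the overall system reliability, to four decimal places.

0.9983

R(master valve solenoid) = exp(−0.000019 × 5000) = 0.909373
R(hydraulic power unit) = exp(−0.000012 × 5000) = 0.941765
R(choke actuator) = exp(−0.0000082 × 5000) = 0.959829
R(pressure sensor) = exp(−0.000063 × 5000) = 0.729789
R(subsea control module) = exp(−0.000023 × 5000) = 0.891366
Parallel (master valve solenoid and hydraulic power unit): 1 − (1 − 0.909373)(1 − 0.941765) = 0.994722
Parallel (choke actuator and pressure sensor): 1 − (1 − 0.959829)(1 − 0.729789) = 0.989145
Series ([0.994722] and [0.989145]): 0.994722 × 0.989145 = 0.983924
Parallel ([0.983924] and subsea control module): 1 − (1 − 0.983924)(1 − 0.891366) = 0.9983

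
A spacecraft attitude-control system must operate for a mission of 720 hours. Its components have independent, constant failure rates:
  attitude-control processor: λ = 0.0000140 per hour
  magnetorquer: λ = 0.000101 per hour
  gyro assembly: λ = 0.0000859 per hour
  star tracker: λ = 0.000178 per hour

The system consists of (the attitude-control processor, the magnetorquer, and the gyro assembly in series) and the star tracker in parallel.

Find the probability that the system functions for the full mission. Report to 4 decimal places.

0.9838

R(attitude-control processor) = exp(−0.0000140 × 720) = 0.989971
R(magnetorquer) = exp(−0.000101 × 720) = 0.929861
R(gyro assembly) = exp(−0.0000859 × 720) = 0.940026
R(star tracker) = exp(−0.000178 × 720) = 0.879713
Series (attitude-control processor, magnetorquer, and gyro assembly): 0.989971 × 0.929861 × 0.940026 = 0.865327
Parallel ([0.865327] and star tracker): 1 − (1 − 0.865327)(1 − 0.879713) = 0.9838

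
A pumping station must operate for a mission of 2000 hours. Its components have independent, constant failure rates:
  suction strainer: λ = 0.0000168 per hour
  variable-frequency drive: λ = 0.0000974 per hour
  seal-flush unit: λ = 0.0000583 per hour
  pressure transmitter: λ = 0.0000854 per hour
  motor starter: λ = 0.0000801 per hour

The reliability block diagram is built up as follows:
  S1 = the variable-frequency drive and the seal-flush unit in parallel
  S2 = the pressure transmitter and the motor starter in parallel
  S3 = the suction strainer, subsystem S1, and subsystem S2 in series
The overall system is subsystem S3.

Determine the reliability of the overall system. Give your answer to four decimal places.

0.9261

R(suction strainer) = exp(−0.0000168 × 2000) = 0.966958
R(variable-frequency drive) = exp(−0.0000974 × 2000) = 0.822999
R(seal-flush unit) = exp(−0.0000583 × 2000) = 0.889941
R(pressure transmitter) = exp(−0.0000854 × 2000) = 0.842990
R(motor starter) = exp(−0.0000801 × 2000) = 0.851973
Parallel (variable-frequency drive and seal-flush unit): 1 − (1 − 0.822999)(1 − 0.889941) = 0.980519
Parallel (pressure transmitter and motor starter): 1 − (1 − 0.842990)(1 − 0.851973) = 0.976758
Series (suction strainer, [0.980519], and [0.976758]): 0.966958 × 0.980519 × 0.976758 = 0.9261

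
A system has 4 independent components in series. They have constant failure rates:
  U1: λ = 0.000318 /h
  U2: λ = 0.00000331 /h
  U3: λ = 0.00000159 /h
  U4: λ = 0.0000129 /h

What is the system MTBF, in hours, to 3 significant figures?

Series of exponential components: λ_sys = Σ λ_i
λ_sys = 0.000318 + 0.00000331 + 0.00000159 + 0.0000129 = 3.3580e-04 /h
MTBF = 1 / λ_sys = 2980 h

2980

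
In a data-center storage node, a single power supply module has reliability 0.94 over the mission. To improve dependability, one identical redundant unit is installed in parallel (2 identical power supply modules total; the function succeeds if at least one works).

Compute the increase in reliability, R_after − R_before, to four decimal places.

0.0564

R_before = 0.94
R_after = 1 − (1 − 0.94)^2 = 0.9964
ΔR = 0.9964 − 0.94 = 0.0564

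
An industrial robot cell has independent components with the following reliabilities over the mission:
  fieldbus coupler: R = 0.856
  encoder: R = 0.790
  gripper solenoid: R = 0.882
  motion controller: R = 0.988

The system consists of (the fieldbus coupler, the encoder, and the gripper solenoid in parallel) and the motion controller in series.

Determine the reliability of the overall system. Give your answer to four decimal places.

Parallel (fieldbus coupler, encoder, and gripper solenoid): 1 − (1 − 0.856000)(1 − 0.790000)(1 − 0.882000) = 0.996432
Series ([0.996432] and motion controller): 0.996432 × 0.988000 = 0.9845

0.9845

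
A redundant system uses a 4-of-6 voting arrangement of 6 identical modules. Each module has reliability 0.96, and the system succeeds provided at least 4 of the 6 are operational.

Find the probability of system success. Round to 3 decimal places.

R = Σ_{i=4}^{6} C(6,i) p^i (1−p)^{6−i} with p = 0.96
C(6,4)·0.96^4·0.04^2 = 0.02038
C(6,5)·0.96^5·0.04^1 = 0.19569
C(6,6)·0.96^6·0.04^0 = 0.78276
Sum = 0.999

0.999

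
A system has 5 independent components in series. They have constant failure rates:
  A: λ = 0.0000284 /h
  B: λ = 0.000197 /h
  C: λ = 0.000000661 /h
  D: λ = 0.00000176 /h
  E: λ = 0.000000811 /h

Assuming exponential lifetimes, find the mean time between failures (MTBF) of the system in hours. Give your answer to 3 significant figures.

4370

Series of exponential components: λ_sys = Σ λ_i
λ_sys = 0.0000284 + 0.000197 + 0.000000661 + 0.00000176 + 0.000000811 = 2.2863e-04 /h
MTBF = 1 / λ_sys = 4370 h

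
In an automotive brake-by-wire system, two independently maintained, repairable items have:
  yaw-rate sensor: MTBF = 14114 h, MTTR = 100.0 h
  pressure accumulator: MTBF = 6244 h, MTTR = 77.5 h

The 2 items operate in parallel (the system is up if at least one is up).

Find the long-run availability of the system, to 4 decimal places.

0.9999

A(yaw-rate sensor) = MTBF/(MTBF+MTTR) = 14114/(14114+100.0) = 0.992965
A(pressure accumulator) = MTBF/(MTBF+MTTR) = 6244/(6244+77.5) = 0.987740
Parallel availability: 1 − (1 − 0.992965)(1 − 0.987740) = 0.9999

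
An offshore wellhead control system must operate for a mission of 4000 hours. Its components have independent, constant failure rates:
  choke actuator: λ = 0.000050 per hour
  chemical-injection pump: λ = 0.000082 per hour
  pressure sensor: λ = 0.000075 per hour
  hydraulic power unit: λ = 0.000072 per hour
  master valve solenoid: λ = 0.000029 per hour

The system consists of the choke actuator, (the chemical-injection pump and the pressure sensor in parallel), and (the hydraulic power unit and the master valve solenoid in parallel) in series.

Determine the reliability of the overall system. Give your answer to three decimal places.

0.739

R(choke actuator) = exp(−0.000050 × 4000) = 0.81873
R(chemical-injection pump) = exp(−0.000082 × 4000) = 0.72036
R(pressure sensor) = exp(−0.000075 × 4000) = 0.74082
R(hydraulic power unit) = exp(−0.000072 × 4000) = 0.74976
R(master valve solenoid) = exp(−0.000029 × 4000) = 0.89048
Parallel (chemical-injection pump and pressure sensor): 1 − (1 − 0.72036)(1 − 0.74082) = 0.92752
Parallel (hydraulic power unit and master valve solenoid): 1 − (1 − 0.74976)(1 − 0.89048) = 0.97259
Series (choke actuator, [0.92752], and [0.97259]): 0.81873 × 0.92752 × 0.97259 = 0.739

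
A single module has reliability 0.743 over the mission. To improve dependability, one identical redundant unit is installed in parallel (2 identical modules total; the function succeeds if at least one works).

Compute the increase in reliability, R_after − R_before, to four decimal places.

0.1910

R_before = 0.743
R_after = 1 − (1 − 0.743)^2 = 0.9340
ΔR = 0.9340 − 0.743 = 0.1910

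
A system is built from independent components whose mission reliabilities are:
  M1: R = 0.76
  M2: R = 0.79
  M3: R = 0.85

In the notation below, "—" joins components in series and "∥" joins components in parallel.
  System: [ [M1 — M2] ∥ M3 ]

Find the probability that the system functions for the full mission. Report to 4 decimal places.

Series (M1 and M2): 0.760000 × 0.790000 = 0.600400
Parallel ([0.600400] and M3): 1 − (1 − 0.600400)(1 − 0.850000) = 0.9401

0.9401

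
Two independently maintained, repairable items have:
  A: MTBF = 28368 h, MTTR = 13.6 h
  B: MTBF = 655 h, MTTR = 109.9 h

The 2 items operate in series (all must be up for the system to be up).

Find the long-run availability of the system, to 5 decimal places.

0.85591

A(A) = MTBF/(MTBF+MTTR) = 28368/(28368+13.6) = 0.999521
A(B) = MTBF/(MTBF+MTTR) = 655/(655+109.9) = 0.856321
Series availability: 0.999521 × 0.856321 = 0.85591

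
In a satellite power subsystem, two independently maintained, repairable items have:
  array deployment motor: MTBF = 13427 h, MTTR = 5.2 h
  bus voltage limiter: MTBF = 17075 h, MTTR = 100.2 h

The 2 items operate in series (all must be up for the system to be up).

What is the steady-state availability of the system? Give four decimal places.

A(array deployment motor) = MTBF/(MTBF+MTTR) = 13427/(13427+5.2) = 0.999613
A(bus voltage limiter) = MTBF/(MTBF+MTTR) = 17075/(17075+100.2) = 0.994166
Series availability: 0.999613 × 0.994166 = 0.9938

0.9938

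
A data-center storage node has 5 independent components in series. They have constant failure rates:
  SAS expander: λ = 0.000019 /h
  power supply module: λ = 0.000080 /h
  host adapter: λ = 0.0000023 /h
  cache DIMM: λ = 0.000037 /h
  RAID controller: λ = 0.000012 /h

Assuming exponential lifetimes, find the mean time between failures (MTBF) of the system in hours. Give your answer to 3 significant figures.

Series of exponential components: λ_sys = Σ λ_i
λ_sys = 0.000019 + 0.000080 + 0.0000023 + 0.000037 + 0.000012 = 1.5030e-04 /h
MTBF = 1 / λ_sys = 6650 h

6650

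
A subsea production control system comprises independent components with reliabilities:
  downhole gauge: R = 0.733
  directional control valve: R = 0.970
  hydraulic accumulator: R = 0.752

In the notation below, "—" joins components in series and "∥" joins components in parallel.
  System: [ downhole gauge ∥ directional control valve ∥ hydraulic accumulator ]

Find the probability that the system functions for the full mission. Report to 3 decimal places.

0.998

Parallel (downhole gauge, directional control valve, and hydraulic accumulator): 1 − (1 − 0.73300)(1 − 0.97000)(1 − 0.75200) = 0.998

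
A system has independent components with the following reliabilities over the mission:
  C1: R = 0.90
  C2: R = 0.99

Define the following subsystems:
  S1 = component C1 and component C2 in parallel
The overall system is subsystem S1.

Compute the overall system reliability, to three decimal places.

0.999

Parallel (C1 and C2): 1 − (1 − 0.90000)(1 − 0.99000) = 0.999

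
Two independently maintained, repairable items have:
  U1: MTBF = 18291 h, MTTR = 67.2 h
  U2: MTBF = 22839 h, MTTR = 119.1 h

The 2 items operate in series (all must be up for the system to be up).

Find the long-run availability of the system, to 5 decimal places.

A(U1) = MTBF/(MTBF+MTTR) = 18291/(18291+67.2) = 0.996340
A(U2) = MTBF/(MTBF+MTTR) = 22839/(22839+119.1) = 0.994812
Series availability: 0.996340 × 0.994812 = 0.99117

0.99117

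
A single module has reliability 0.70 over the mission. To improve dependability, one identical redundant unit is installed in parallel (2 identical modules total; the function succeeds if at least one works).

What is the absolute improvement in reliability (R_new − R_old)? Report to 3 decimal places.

0.210

R_before = 0.70
R_after = 1 − (1 − 0.70)^2 = 0.910
ΔR = 0.910 − 0.70 = 0.210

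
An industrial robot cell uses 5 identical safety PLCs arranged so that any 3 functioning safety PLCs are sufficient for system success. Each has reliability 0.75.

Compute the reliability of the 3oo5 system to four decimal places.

R = Σ_{i=3}^{5} C(5,i) p^i (1−p)^{5−i} with p = 0.75
C(5,3)·0.75^3·0.25^2 = 0.263672
C(5,4)·0.75^4·0.25^1 = 0.395508
C(5,5)·0.75^5·0.25^0 = 0.237305
Sum = 0.8965

0.8965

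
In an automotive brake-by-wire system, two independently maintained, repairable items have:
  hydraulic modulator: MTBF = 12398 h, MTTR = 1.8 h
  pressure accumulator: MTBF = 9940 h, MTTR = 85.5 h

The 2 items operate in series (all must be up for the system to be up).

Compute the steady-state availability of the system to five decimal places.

A(hydraulic modulator) = MTBF/(MTBF+MTTR) = 12398/(12398+1.8) = 0.999855
A(pressure accumulator) = MTBF/(MTBF+MTTR) = 9940/(9940+85.5) = 0.991472
Series availability: 0.999855 × 0.991472 = 0.99133

0.99133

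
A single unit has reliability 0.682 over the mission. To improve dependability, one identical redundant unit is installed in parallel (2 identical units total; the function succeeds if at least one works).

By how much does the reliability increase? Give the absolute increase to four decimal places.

R_before = 0.682
R_after = 1 − (1 − 0.682)^2 = 0.8989
ΔR = 0.8989 − 0.682 = 0.2169

0.2169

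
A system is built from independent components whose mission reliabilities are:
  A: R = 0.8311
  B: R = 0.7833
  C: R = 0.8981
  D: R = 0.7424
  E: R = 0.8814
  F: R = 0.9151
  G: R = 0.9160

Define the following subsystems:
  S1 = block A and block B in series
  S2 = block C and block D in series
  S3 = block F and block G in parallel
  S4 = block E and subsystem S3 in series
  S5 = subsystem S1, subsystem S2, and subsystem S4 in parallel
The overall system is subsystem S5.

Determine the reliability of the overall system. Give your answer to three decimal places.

Series (A and B): 0.83110 × 0.78330 = 0.65100
Series (C and D): 0.89810 × 0.74240 = 0.66675
Parallel (F and G): 1 − (1 − 0.91510)(1 − 0.91600) = 0.99287
Series (E and [0.99287]): 0.88140 × 0.99287 = 0.87512
Parallel ([0.65100], [0.66675], and [0.87512]): 1 − (1 − 0.65100)(1 − 0.66675)(1 − 0.87512) = 0.985

0.985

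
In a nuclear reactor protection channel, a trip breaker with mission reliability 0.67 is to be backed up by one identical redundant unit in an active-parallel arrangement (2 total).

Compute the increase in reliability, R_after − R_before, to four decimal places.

R_before = 0.67
R_after = 1 − (1 − 0.67)^2 = 0.8911
ΔR = 0.8911 − 0.67 = 0.2211

0.2211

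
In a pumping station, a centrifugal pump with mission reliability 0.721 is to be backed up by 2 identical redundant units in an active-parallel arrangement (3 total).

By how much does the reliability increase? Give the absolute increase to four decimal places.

0.2573

R_before = 0.721
R_after = 1 − (1 − 0.721)^3 = 0.9783
ΔR = 0.9783 − 0.721 = 0.2573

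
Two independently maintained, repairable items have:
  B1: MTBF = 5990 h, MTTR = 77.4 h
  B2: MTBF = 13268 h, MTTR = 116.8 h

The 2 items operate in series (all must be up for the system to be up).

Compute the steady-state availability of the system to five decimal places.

0.97863

A(B1) = MTBF/(MTBF+MTTR) = 5990/(5990+77.4) = 0.987243
A(B2) = MTBF/(MTBF+MTTR) = 13268/(13268+116.8) = 0.991274
Series availability: 0.987243 × 0.991274 = 0.97863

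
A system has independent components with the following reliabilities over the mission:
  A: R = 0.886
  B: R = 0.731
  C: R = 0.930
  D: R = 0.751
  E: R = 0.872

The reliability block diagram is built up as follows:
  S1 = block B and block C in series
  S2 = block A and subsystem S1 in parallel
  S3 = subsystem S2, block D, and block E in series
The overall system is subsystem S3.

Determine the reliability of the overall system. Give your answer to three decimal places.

Series (B and C): 0.73100 × 0.93000 = 0.67983
Parallel (A and [0.67983]): 1 − (1 − 0.88600)(1 − 0.67983) = 0.96350
Series ([0.96350], D, and E): 0.96350 × 0.75100 × 0.87200 = 0.631

0.631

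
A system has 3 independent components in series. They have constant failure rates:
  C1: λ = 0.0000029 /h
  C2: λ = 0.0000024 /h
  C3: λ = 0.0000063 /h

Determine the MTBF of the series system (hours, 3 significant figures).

86200

Series of exponential components: λ_sys = Σ λ_i
λ_sys = 0.0000029 + 0.0000024 + 0.0000063 = 1.1600e-05 /h
MTBF = 1 / λ_sys = 86200 h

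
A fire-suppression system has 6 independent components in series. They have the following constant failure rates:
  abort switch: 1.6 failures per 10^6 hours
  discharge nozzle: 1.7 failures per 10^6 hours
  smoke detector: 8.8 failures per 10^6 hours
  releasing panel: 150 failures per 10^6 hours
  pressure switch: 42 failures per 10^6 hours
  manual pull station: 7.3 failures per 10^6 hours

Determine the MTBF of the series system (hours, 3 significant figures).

4730

Series of exponential components: λ_sys = Σ λ_i
λ_sys = 0.0000016 + 0.0000017 + 0.0000088 + 0.00015 + 0.000042 + 0.0000073 = 2.1140e-04 /h
MTBF = 1 / λ_sys = 4730 h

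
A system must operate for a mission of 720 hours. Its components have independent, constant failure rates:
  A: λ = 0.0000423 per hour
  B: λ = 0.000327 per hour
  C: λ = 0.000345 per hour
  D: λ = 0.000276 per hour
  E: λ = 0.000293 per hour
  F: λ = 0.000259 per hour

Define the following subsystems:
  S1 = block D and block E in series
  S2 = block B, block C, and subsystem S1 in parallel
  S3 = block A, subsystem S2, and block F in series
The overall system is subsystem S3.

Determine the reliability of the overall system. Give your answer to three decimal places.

R(A) = exp(−0.0000423 × 720) = 0.97000
R(B) = exp(−0.000327 × 720) = 0.79022
R(C) = exp(−0.000345 × 720) = 0.78005
R(D) = exp(−0.000276 × 720) = 0.81978
R(E) = exp(−0.000293 × 720) = 0.80981
R(F) = exp(−0.000259 × 720) = 0.82988
Series (D and E): 0.81978 × 0.80981 = 0.66387
Parallel (B, C, and [0.66387]): 1 − (1 − 0.79022)(1 − 0.78005)(1 − 0.66387) = 0.98449
Series (A, [0.98449], and F): 0.97000 × 0.98449 × 0.82988 = 0.792

0.792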